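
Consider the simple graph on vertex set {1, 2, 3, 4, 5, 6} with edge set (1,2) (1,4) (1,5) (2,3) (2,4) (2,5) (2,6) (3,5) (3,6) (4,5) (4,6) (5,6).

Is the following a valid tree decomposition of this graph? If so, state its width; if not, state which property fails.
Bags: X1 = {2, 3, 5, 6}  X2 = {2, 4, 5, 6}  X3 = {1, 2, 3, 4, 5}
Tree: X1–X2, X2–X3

A tree decomposition must satisfy three properties: every vertex lies in some bag; for every edge, both endpoints lie together in some bag; and for every vertex, the bags containing it form a connected subtree. Here bags containing vertex 3 are not connected in the tree, so the decomposition is invalid.

No — bags containing vertex 3 are not connected in the tree.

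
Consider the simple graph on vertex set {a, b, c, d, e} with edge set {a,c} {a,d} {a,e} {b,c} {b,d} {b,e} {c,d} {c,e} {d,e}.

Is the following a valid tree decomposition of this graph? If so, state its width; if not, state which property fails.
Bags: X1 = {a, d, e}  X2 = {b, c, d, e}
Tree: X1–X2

A tree decomposition must satisfy three properties: every vertex lies in some bag; for every edge, both endpoints lie together in some bag; and for every vertex, the bags containing it form a connected subtree. Here edge (c,a) lies in no bag, so the decomposition is invalid.

No — edge (c,a) lies in no bag.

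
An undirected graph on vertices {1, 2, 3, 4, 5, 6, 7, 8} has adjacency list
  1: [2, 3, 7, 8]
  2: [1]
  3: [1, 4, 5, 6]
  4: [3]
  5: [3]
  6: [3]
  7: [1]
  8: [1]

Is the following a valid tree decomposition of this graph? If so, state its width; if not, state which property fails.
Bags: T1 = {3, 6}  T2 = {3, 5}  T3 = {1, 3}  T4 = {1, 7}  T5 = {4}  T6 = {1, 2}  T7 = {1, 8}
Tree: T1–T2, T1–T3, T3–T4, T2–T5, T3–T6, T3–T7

No — edge (3,4) lies in no bag.

A tree decomposition must satisfy three properties: every vertex lies in some bag; for every edge, both endpoints lie together in some bag; and for every vertex, the bags containing it form a connected subtree. Here edge (3,4) lies in no bag, so the decomposition is invalid.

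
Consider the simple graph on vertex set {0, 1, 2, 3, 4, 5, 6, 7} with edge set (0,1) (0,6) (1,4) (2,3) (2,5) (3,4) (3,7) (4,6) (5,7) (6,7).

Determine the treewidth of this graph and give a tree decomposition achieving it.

The largest bag has 3 vertices, giving width 2; this decomposition certifies tw(G) ≤ 2. For the lower bound, G contains the cycle 1–0–6–4–1, so G is not a forest; only forests have treewidth ≤ 1, hence tw(G) ≥ 2. The upper and lower bounds meet at 2, so that is the treewidth.

Treewidth 2.
One optimal decomposition is:
Bags: B1 = {0, 1, 4}  B2 = {0, 4, 6}  B3 = {3, 4, 6}  B4 = {3, 6, 7}  B5 = {2, 3, 7}  B6 = {2, 5, 7}
Tree: B1–B2, B2–B3, B3–B4, B4–B5, B5–B6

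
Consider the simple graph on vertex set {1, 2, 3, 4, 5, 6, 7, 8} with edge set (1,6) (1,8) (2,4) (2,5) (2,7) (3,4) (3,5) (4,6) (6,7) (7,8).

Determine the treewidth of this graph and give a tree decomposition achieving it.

Treewidth 2.
One such decomposition:
Bags: B1 = {2, 3, 5}  B2 = {2, 3, 4}  B3 = {2, 4, 7}  B4 = {4, 6, 7}  B5 = {6, 7, 8}  B6 = {1, 6, 8}
Tree: B1–B2, B2–B3, B3–B4, B4–B5, B5–B6

The largest bag has 3 vertices, giving width 2; this decomposition certifies tw(G) ≤ 2. Since 5–3–4–2–5 is a cycle in G, G is not acyclic. Forests are exactly the graphs of treewidth ≤ 1, so tw(G) ≥ 2. Therefore the treewidth is 2.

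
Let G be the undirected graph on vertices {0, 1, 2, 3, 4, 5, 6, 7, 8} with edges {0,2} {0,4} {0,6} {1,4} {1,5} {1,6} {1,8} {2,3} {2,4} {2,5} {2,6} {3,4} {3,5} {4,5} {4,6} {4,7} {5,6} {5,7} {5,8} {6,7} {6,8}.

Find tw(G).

A width-3 tree decomposition is:
Bags: B1 = {1, 5, 6, 8}  B2 = {1, 4, 5, 6}  B3 = {2, 4, 5, 6}  B4 = {2, 3, 4, 5}  B5 = {4, 5, 6, 7}  B6 = {0, 2, 4, 6}
Tree: B1–B2, B2–B3, B3–B4, B2–B5, B3–B6
Each bag holds 4 vertices, so the decomposition has width 3, which upper-bounds the treewidth. On the other hand G contains the 4-clique {1, 5, 6, 8}. A clique must lie in a single bag of any decomposition, so no decomposition can have width below 3. Hence tw(G) = 3 exactly.

3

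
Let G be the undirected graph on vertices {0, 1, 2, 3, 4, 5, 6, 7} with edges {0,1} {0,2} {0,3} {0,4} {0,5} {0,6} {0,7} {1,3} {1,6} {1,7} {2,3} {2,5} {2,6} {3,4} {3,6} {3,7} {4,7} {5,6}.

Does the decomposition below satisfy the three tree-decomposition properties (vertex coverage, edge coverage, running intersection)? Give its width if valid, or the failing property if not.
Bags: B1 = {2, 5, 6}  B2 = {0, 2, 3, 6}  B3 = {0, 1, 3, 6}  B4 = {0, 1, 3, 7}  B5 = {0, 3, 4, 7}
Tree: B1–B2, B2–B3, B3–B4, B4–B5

No — edge (0,5) lies in no bag.

A tree decomposition must satisfy three properties: every vertex lies in some bag; for every edge, both endpoints lie together in some bag; and for every vertex, the bags containing it form a connected subtree. Here edge (0,5) lies in no bag, so the decomposition is invalid.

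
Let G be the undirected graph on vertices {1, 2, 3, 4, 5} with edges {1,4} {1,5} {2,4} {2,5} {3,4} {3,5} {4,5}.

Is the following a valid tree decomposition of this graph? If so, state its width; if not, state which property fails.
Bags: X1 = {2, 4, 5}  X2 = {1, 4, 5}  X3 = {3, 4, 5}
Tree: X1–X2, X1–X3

Yes; width 2.

Checking the three conditions: (i) the bags cover all of {1, 2, 3, 4, 5}; (ii) for each edge, some bag contains both endpoints; (iii) the bags containing any fixed vertex form a subtree. All hold, so the decomposition is valid with width 3 − 1 = 2.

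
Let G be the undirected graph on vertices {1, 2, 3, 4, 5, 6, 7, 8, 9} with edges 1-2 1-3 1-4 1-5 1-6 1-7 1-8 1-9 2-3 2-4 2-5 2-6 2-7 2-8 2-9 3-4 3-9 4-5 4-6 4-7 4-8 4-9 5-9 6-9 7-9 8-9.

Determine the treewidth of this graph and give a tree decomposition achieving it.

Each bag holds 5 vertices, so the decomposition has width 4, which upper-bounds the treewidth. Conversely, {1, 2, 3, 4, 9} is a clique of size 5, and the vertices of any clique must share a bag in every tree decomposition; so some bag has ≥ 5 vertices and tw(G) ≥ 4. Hence tw(G) = 4 exactly.

Treewidth 4.
One such decomposition:
Bags: B1 = {1, 2, 4, 6, 9}  B2 = {1, 2, 4, 8, 9}  B3 = {1, 2, 4, 7, 9}  B4 = {1, 2, 4, 5, 9}  B5 = {1, 2, 3, 4, 9}
Tree: B1–B2, B2–B3, B1–B4, B3–B5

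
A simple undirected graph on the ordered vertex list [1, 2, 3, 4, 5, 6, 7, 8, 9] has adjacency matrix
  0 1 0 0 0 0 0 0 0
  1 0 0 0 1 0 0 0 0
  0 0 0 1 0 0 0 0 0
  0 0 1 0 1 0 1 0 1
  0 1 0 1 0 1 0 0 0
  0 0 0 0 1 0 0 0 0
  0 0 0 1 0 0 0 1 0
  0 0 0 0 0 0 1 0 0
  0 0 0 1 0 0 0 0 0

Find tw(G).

1

A width-1 tree decomposition is:
Bags: B1 = {3, 4}  B2 = {4, 5}  B3 = {2, 5}  B4 = {5, 6}  B5 = {4, 7}  B6 = {7, 8}  B7 = {4, 9}  B8 = {1, 2}
Tree: B1–B2, B2–B3, B3–B4, B1–B5, B5–B6, B2–B7, B3–B8
Each bag holds 2 vertices, so the decomposition has width 1, which upper-bounds the treewidth. Since G has at least one edge (e.g. 4–3), it is not an edgeless graph, so tw(G) ≥ 1. Combining the bounds, tw(G) = 1.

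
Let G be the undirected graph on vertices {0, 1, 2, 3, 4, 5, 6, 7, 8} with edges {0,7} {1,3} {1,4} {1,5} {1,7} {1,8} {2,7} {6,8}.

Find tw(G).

A width-1 tree decomposition is:
Bags: B1 = {0, 7}  B2 = {1, 7}  B3 = {1, 4}  B4 = {1, 8}  B5 = {1, 3}  B6 = {2, 7}  B7 = {1, 5}  B8 = {6, 8}
Tree: B1–B2, B2–B3, B2–B4, B4–B5, B2–B6, B2–B7, B4–B8
Each bag holds 2 vertices, so the decomposition has width 1, which upper-bounds the treewidth. Any graph with an edge has treewidth ≥ 1, and G has the edge 7–0. Combining the bounds, tw(G) = 1.

1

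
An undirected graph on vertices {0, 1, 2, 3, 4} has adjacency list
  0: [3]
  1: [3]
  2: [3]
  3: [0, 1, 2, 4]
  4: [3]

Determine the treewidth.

1

A width-1 tree decomposition is:
Bags: B1 = {3, 4}  B2 = {0, 3}  B3 = {1, 3}  B4 = {2, 3}
Tree: B1–B2, B2–B3, B1–B4
Every bag has size at most 2, so the width is 2 − 1 = 1 and tw(G) ≤ 1. G has an edge, so its treewidth is at least 1. Hence tw(G) = 1 exactly.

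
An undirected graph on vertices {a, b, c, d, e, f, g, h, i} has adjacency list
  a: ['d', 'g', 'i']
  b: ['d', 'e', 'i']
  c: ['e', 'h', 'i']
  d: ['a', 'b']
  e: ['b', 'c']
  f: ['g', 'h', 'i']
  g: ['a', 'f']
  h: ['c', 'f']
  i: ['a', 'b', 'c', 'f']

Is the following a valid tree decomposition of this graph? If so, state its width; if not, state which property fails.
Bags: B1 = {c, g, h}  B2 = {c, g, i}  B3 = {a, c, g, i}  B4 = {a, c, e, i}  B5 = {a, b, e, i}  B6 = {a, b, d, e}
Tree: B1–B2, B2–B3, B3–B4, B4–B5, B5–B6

No — vertex f appears in no bag.

A tree decomposition must satisfy three properties: every vertex lies in some bag; for every edge, both endpoints lie together in some bag; and for every vertex, the bags containing it form a connected subtree. Here vertex f appears in no bag, so the decomposition is invalid.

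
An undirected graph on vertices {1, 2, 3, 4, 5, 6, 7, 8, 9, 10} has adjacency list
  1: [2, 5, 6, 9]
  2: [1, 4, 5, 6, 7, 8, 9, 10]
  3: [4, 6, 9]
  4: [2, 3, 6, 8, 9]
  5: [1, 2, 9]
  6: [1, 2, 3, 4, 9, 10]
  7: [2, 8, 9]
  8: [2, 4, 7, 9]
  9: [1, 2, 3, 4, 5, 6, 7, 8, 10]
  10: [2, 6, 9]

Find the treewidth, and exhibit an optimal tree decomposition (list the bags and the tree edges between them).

Treewidth 3.
Bags: B1 = {2, 4, 8, 9}  B2 = {2, 7, 8, 9}  B3 = {2, 4, 6, 9}  B4 = {3, 4, 6, 9}  B5 = {2, 6, 9, 10}  B6 = {1, 2, 6, 9}  B7 = {1, 2, 5, 9}
Tree: B1–B2, B1–B3, B3–B4, B3–B5, B3–B6, B6–B7

The largest bag has 4 vertices, giving width 3; this decomposition certifies tw(G) ≤ 3. For the lower bound, the 4 vertices {2, 4, 8, 9} are pairwise adjacent, and any tree decomposition puts a clique entirely inside one bag — forcing width ≥ 3. Combining the bounds, tw(G) = 3.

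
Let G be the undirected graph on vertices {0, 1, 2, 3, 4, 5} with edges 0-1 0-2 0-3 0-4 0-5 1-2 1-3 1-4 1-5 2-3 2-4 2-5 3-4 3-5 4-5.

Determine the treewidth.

A width-5 tree decomposition is:
Bags: B1 = {0, 1, 2, 3, 4, 5}
Tree: (single bag)
A single bag containing all 6 vertices is trivially a valid decomposition of width 5. For the lower bound, the 6 vertices {0, 1, 2, 3, 4, 5} are pairwise adjacent, and any tree decomposition puts a clique entirely inside one bag — forcing width ≥ 5. Combining the bounds, tw(G) = 5.

5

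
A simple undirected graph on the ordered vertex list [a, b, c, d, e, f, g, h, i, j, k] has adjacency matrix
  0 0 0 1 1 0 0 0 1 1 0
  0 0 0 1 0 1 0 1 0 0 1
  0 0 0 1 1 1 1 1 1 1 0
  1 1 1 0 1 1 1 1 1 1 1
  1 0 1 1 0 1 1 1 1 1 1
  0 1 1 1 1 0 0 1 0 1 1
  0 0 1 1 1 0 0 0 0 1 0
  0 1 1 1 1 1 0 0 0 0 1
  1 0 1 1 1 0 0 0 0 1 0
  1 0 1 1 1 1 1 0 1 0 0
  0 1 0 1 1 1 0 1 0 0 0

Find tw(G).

A width-4 tree decomposition is:
Bags: B1 = {c, d, e, f, h}  B2 = {c, d, e, f, j}  B3 = {d, e, f, h, k}  B4 = {c, d, e, g, j}  B5 = {b, d, f, h, k}  B6 = {c, d, e, i, j}  B7 = {a, d, e, i, j}
Tree: B1–B2, B1–B3, B2–B4, B3–B5, B2–B6, B6–B7
Every bag has size at most 5, so the width is 5 − 1 = 4 and tw(G) ≤ 4. Conversely, {c, d, e, g, j} is a clique of size 5, and the vertices of any clique must share a bag in every tree decomposition; so some bag has ≥ 5 vertices and tw(G) ≥ 4. Hence tw(G) = 4 exactly.

4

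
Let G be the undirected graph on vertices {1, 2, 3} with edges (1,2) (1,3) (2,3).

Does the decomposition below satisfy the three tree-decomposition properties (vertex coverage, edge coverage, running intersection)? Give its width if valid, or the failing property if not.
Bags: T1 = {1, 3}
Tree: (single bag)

No — vertex 2 appears in no bag.

A tree decomposition must satisfy three properties: every vertex lies in some bag; for every edge, both endpoints lie together in some bag; and for every vertex, the bags containing it form a connected subtree. Here vertex 2 appears in no bag, so the decomposition is invalid.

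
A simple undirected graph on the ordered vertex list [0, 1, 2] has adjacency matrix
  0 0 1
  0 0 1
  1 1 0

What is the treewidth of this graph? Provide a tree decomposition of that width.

Every bag has size at most 2, so the width is 2 − 1 = 1 and tw(G) ≤ 1. G has an edge, so its treewidth is at least 1. Combining the bounds, tw(G) = 1.

Treewidth 1.
One optimal decomposition is:
Bags: B1 = {1, 2}  B2 = {0, 2}
Tree: B1–B2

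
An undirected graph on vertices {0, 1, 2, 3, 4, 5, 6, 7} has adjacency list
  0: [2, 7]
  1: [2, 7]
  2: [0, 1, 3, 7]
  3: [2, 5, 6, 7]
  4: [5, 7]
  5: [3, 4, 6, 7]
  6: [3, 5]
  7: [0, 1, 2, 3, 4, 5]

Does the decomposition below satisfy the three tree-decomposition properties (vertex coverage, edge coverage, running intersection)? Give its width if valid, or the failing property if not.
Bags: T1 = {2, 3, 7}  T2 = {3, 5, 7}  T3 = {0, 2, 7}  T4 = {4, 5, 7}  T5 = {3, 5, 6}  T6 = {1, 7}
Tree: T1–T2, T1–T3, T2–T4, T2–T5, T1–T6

A tree decomposition must satisfy three properties: every vertex lies in some bag; for every edge, both endpoints lie together in some bag; and for every vertex, the bags containing it form a connected subtree. Here edge (2,1) lies in no bag, so the decomposition is invalid.

No — edge (2,1) lies in no bag.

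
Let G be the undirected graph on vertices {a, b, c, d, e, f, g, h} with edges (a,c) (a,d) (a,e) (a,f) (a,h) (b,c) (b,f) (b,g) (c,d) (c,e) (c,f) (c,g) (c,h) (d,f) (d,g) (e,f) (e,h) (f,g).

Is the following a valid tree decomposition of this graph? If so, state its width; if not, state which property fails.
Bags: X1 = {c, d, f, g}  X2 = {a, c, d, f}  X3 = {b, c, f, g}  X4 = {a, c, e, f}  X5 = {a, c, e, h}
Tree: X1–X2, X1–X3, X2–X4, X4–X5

Yes; width 3.

Checking the three conditions: (i) the bags cover all of {a, b, c, d, e, f, g, h}; (ii) for each edge, some bag contains both endpoints; (iii) the bags containing any fixed vertex form a subtree. All hold, so the decomposition is valid with width 4 − 1 = 3.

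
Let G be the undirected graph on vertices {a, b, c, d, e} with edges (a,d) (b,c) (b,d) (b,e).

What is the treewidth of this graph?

A width-1 tree decomposition is:
Bags: B1 = {b, c}  B2 = {b, d}  B3 = {a, d}  B4 = {b, e}
Tree: B1–B2, B2–B3, B1–B4
The largest bag has 2 vertices, giving width 1; this decomposition certifies tw(G) ≤ 1. Since G has at least one edge (e.g. b–c), it is not an edgeless graph, so tw(G) ≥ 1. The upper and lower bounds meet at 1, so that is the treewidth.

1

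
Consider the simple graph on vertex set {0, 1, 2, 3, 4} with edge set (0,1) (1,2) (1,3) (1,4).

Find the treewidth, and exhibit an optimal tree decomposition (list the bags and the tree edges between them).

Treewidth 1.
One such decomposition:
Bags: B1 = {1, 3}  B2 = {1, 2}  B3 = {0, 1}  B4 = {1, 4}
Tree: B1–B2, B1–B3, B2–B4

Each bag holds 2 vertices, so the decomposition has width 1, which upper-bounds the treewidth. Since G has at least one edge (e.g. 1–3), it is not an edgeless graph, so tw(G) ≥ 1. Hence tw(G) = 1 exactly.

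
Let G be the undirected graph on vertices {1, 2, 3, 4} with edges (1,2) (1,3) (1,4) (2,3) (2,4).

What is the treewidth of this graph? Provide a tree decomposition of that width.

Each bag holds 3 vertices, so the decomposition has width 2, which upper-bounds the treewidth. For the lower bound, the 3 vertices {1, 2, 3} are pairwise adjacent, and any tree decomposition puts a clique entirely inside one bag — forcing width ≥ 2. Combining the bounds, tw(G) = 2.

Treewidth 2.
Bags: B1 = {1, 2, 4}  B2 = {1, 2, 3}
Tree: B1–B2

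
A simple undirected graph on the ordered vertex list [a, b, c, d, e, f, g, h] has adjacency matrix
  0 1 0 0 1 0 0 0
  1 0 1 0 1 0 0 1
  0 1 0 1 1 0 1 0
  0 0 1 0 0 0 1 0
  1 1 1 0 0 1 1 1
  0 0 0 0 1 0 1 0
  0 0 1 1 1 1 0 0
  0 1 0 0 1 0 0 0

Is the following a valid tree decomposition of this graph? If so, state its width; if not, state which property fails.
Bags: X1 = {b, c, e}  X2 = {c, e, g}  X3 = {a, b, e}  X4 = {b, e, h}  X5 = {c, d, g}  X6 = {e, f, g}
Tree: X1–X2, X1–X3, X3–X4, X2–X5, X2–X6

Vertex coverage: the bags together contain {a, b, c, d, e, f, g, h}, the full vertex set. Edge coverage: each edge of G has both endpoints in at least one bag. Running intersection: for every vertex, the bags containing it form a connected subtree. All three properties hold, so this is a valid tree decomposition of width max|bag| − 1 = 2, and hence tw(G) ≤ 2.

Yes; width 2.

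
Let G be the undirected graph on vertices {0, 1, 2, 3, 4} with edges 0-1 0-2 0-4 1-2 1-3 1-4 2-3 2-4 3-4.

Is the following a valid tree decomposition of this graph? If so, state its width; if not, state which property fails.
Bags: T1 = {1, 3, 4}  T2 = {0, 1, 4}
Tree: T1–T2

No — vertex 2 appears in no bag.

A tree decomposition must satisfy three properties: every vertex lies in some bag; for every edge, both endpoints lie together in some bag; and for every vertex, the bags containing it form a connected subtree. Here vertex 2 appears in no bag, so the decomposition is invalid.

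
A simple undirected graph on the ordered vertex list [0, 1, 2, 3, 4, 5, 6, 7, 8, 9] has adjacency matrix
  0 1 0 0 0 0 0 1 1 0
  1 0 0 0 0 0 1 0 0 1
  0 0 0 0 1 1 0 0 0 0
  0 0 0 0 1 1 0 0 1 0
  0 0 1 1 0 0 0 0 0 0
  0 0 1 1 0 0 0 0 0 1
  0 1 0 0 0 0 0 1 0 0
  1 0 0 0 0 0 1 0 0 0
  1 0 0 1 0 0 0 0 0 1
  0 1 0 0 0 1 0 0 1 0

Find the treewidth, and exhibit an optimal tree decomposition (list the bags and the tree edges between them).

Treewidth 2.
Bags: B1 = {2, 4, 5}  B2 = {3, 4, 5}  B3 = {3, 5, 9}  B4 = {3, 8, 9}  B5 = {1, 8, 9}  B6 = {0, 1, 8}  B7 = {0, 1, 6}  B8 = {0, 6, 7}
Tree: B1–B2, B2–B3, B3–B4, B4–B5, B5–B6, B6–B7, B7–B8

Every bag has size at most 3, so the width is 3 − 1 = 2 and tw(G) ≤ 2. Since 2–4–3–5–2 is a cycle in G, G is not acyclic. Forests are exactly the graphs of treewidth ≤ 1, so tw(G) ≥ 2. The upper and lower bounds meet at 2, so that is the treewidth.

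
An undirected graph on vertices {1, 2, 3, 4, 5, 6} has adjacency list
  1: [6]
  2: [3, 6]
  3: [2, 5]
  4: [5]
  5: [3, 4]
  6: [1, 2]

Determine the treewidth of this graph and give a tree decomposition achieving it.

Each bag holds 2 vertices, so the decomposition has width 1, which upper-bounds the treewidth. Since G has at least one edge (e.g. 1–6), it is not an edgeless graph, so tw(G) ≥ 1. Hence tw(G) = 1 exactly.

Treewidth 1.
One optimal decomposition is:
Bags: B1 = {1, 6}  B2 = {2, 6}  B3 = {2, 3}  B4 = {3, 5}  B5 = {4, 5}
Tree: B1–B2, B2–B3, B3–B4, B4–B5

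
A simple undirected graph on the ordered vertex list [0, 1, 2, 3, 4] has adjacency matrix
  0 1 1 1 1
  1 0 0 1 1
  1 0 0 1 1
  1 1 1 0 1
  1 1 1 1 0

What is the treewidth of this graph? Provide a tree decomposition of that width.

Each bag holds 4 vertices, so the decomposition has width 3, which upper-bounds the treewidth. On the other hand G contains the 4-clique {0, 1, 3, 4}. A clique must lie in a single bag of any decomposition, so no decomposition can have width below 3. Therefore the treewidth is 3.

Treewidth 3.
One optimal decomposition is:
Bags: B1 = {0, 2, 3, 4}  B2 = {0, 1, 3, 4}
Tree: B1–B2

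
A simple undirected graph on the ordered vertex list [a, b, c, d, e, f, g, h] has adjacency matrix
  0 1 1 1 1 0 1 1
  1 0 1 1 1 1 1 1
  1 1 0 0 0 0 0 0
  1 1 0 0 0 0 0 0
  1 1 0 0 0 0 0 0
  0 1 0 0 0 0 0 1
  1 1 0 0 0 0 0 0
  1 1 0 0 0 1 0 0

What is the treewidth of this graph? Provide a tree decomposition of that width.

Treewidth 2.
One optimal decomposition is:
Bags: B1 = {a, b, g}  B2 = {a, b, h}  B3 = {b, f, h}  B4 = {a, b, d}  B5 = {a, b, e}  B6 = {a, b, c}
Tree: B1–B2, B2–B3, B1–B4, B1–B5, B5–B6

Every bag has size at most 3, so the width is 3 − 1 = 2 and tw(G) ≤ 2. For the lower bound, the 3 vertices {a, b, d} are pairwise adjacent, and any tree decomposition puts a clique entirely inside one bag — forcing width ≥ 2. The upper and lower bounds meet at 2, so that is the treewidth.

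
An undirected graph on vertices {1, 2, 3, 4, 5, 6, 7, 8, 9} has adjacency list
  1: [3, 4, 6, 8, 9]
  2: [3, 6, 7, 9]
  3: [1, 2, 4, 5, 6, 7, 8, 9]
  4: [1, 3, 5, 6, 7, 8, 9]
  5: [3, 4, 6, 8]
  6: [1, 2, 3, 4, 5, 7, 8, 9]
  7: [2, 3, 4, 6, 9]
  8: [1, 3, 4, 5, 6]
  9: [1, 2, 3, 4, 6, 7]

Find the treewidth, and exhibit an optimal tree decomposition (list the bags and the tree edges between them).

Treewidth 4.
Bags: B1 = {1, 3, 4, 6, 9}  B2 = {1, 3, 4, 6, 8}  B3 = {3, 4, 5, 6, 8}  B4 = {3, 4, 6, 7, 9}  B5 = {2, 3, 6, 7, 9}
Tree: B1–B2, B2–B3, B1–B4, B4–B5

The largest bag has 5 vertices, giving width 4; this decomposition certifies tw(G) ≤ 4. On the other hand G contains the 5-clique {2, 3, 6, 7, 9}. A clique must lie in a single bag of any decomposition, so no decomposition can have width below 4. The upper and lower bounds meet at 4, so that is the treewidth.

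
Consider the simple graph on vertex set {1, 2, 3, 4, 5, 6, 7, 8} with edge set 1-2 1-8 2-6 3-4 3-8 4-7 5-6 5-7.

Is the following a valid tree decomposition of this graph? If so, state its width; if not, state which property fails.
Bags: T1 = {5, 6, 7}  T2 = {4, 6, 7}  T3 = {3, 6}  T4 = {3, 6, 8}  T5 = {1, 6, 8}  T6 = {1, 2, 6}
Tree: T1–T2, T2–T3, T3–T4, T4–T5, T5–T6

A tree decomposition must satisfy three properties: every vertex lies in some bag; for every edge, both endpoints lie together in some bag; and for every vertex, the bags containing it form a connected subtree. Here edge (4,3) lies in no bag, so the decomposition is invalid.

No — edge (4,3) lies in no bag.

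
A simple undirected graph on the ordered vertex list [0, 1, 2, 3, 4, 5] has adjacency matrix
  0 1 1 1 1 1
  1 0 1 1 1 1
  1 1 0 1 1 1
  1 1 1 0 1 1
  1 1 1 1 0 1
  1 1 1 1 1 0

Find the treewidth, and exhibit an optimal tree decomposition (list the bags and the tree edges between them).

A single bag containing all 6 vertices is trivially a valid decomposition of width 5. On the other hand G contains the 6-clique {0, 1, 2, 3, 4, 5}. A clique must lie in a single bag of any decomposition, so no decomposition can have width below 5. Hence tw(G) = 5 exactly.

Treewidth 5.
One optimal decomposition is:
Bags: B1 = {0, 1, 2, 3, 4, 5}
Tree: (single bag)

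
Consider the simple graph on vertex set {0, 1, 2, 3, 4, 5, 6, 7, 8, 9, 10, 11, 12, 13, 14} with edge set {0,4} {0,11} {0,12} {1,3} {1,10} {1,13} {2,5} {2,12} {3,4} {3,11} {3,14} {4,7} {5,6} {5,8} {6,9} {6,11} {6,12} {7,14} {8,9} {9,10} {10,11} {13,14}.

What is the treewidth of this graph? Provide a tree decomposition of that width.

The largest bag has 4 vertices, giving width 3; this decomposition certifies tw(G) ≤ 3. For the lower bound: the 4 vertex sets {7,13,14}, {1}, {3}, {0,4,10,11} are disjoint, each induces a connected subgraph, and every pair is joined by at least one edge of G. Contracting each set to a single vertex therefore yields K_{4} as a minor, and since treewidth is minor-monotone, tw(G) ≥ tw(K_{4}) = 3. Hence tw(G) = 3 exactly.

Treewidth 3.
Bags: B1 = {1, 7, 13, 14}  B2 = {1, 3, 7, 14}  B3 = {1, 3, 4, 7}  B4 = {1, 3, 4, 10}  B5 = {3, 4, 10, 11}  B6 = {0, 4, 10, 11}  B7 = {0, 9, 10, 11}  B8 = {0, 6, 9, 11}  B9 = {0, 6, 9, 12}  B10 = {6, 8, 9, 12}  B11 = {5, 6, 8, 12}  B12 = {2, 5, 8, 12}
Tree: B1–B2, B2–B3, B3–B4, B4–B5, B5–B6, B6–B7, B7–B8, B8–B9, B9–B10, B10–B11, B11–B12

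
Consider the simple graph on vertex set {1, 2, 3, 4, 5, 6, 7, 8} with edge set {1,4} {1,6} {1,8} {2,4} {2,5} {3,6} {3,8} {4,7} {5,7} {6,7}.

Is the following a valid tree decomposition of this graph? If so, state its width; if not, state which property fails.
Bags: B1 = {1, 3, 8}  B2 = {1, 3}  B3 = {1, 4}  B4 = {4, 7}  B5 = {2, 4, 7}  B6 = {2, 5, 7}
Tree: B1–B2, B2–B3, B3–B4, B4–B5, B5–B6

A tree decomposition must satisfy three properties: every vertex lies in some bag; for every edge, both endpoints lie together in some bag; and for every vertex, the bags containing it form a connected subtree. Here vertex 6 appears in no bag, so the decomposition is invalid.

No — vertex 6 appears in no bag.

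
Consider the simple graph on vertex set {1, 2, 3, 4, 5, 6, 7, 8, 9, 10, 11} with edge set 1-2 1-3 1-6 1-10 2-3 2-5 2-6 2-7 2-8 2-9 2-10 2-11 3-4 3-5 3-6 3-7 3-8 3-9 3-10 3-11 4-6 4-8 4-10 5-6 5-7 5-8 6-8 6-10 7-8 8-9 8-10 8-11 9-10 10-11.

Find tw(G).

4

A width-4 tree decomposition is:
Bags: B1 = {2, 3, 6, 8, 10}  B2 = {2, 3, 8, 10, 11}  B3 = {2, 3, 5, 6, 8}  B4 = {2, 3, 8, 9, 10}  B5 = {2, 3, 5, 7, 8}  B6 = {3, 4, 6, 8, 10}  B7 = {1, 2, 3, 6, 10}
Tree: B1–B2, B1–B3, B1–B4, B3–B5, B1–B6, B1–B7
Each bag holds 5 vertices, so the decomposition has width 4, which upper-bounds the treewidth. On the other hand G contains the 5-clique {2, 3, 8, 9, 10}. A clique must lie in a single bag of any decomposition, so no decomposition can have width below 4. Therefore the treewidth is 4.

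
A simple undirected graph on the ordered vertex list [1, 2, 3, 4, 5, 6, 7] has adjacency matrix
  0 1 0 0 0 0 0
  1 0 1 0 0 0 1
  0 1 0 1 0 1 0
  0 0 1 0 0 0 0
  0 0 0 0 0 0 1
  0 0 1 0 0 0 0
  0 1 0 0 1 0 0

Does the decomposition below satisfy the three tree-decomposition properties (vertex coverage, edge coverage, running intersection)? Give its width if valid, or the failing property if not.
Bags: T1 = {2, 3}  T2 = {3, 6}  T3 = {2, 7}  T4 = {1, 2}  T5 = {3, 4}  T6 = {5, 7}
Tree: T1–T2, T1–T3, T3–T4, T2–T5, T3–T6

Yes; width 1.

Vertex coverage: the bags together contain {1, 2, 3, 4, 5, 6, 7}, the full vertex set. Edge coverage: each edge of G has both endpoints in at least one bag. Running intersection: for every vertex, the bags containing it form a connected subtree. All three properties hold, so this is a valid tree decomposition of width max|bag| − 1 = 1, and hence tw(G) ≤ 1.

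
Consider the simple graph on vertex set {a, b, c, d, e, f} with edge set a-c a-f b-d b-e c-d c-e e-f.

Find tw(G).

2

A width-2 tree decomposition is:
Bags: B1 = {a, e, f}  B2 = {a, c, e}  B3 = {b, c, e}  B4 = {b, c, d}
Tree: B1–B2, B2–B3, B3–B4
Every bag has size at most 3, so the width is 3 − 1 = 2 and tw(G) ≤ 2. The edges f–a–c–e–f form a cycle, so G is not a tree and its treewidth is at least 2. Therefore the treewidth is 2.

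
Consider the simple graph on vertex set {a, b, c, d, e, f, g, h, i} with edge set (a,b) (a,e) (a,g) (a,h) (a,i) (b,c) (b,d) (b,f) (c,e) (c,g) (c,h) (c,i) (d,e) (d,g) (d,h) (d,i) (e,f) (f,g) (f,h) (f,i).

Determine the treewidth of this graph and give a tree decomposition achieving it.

Treewidth 4.
One such decomposition:
Bags: B1 = {a, c, d, f, i}  B2 = {a, c, d, e, f}  B3 = {a, c, d, f, h}  B4 = {a, b, c, d, f}  B5 = {a, c, d, f, g}
Tree: B1–B2, B2–B3, B3–B4, B4–B5

Each bag holds 5 vertices, so the decomposition has width 4, which upper-bounds the treewidth. For the lower bound: the 5 vertex sets {f,i}, {c,e}, {a,h}, {d}, {b} are disjoint, each induces a connected subgraph, and every pair is joined by at least one edge of G. Contracting each set to a single vertex therefore yields K_{5} as a minor, and since treewidth is minor-monotone, tw(G) ≥ tw(K_{5}) = 4. Therefore the treewidth is 4.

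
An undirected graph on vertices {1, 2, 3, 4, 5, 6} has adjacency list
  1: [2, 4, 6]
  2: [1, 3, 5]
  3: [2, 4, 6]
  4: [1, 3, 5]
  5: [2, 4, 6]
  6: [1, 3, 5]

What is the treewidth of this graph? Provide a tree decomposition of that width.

Treewidth 3.
One such decomposition:
Bags: B1 = {1, 2, 4, 6}  B2 = {2, 4, 5, 6}  B3 = {2, 3, 4, 6}
Tree: B1–B2, B2–B3

Each bag holds 4 vertices, so the decomposition has width 3, which upper-bounds the treewidth. For the lower bound: the 4 vertex sets {1,4}, {5,6}, {2}, {3} are disjoint, each induces a connected subgraph, and every pair is joined by at least one edge of G. Contracting each set to a single vertex therefore yields K_{4} as a minor, and since treewidth is minor-monotone, tw(G) ≥ tw(K_{4}) = 3. Combining the bounds, tw(G) = 3.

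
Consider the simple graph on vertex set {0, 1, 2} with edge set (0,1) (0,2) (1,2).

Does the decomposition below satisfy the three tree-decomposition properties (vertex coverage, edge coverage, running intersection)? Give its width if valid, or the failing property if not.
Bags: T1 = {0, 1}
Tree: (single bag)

A tree decomposition must satisfy three properties: every vertex lies in some bag; for every edge, both endpoints lie together in some bag; and for every vertex, the bags containing it form a connected subtree. Here vertex 2 appears in no bag, so the decomposition is invalid.

No — vertex 2 appears in no bag.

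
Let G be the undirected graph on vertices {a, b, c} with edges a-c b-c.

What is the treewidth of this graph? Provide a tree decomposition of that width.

Treewidth 1.
Bags: B1 = {a, c}  B2 = {b, c}
Tree: B1–B2

Each bag holds 2 vertices, so the decomposition has width 1, which upper-bounds the treewidth. Any graph with an edge has treewidth ≥ 1, and G has the edge c–a. Therefore the treewidth is 1.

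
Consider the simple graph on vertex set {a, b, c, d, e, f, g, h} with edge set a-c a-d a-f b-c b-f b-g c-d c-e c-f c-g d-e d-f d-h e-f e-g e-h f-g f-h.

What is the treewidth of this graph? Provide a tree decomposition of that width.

Every bag has size at most 4, so the width is 4 − 1 = 3 and tw(G) ≤ 3. On the other hand G contains the 4-clique {d, e, f, h}. A clique must lie in a single bag of any decomposition, so no decomposition can have width below 3. Combining the bounds, tw(G) = 3.

Treewidth 3.
One such decomposition:
Bags: B1 = {c, d, e, f}  B2 = {a, c, d, f}  B3 = {c, e, f, g}  B4 = {d, e, f, h}  B5 = {b, c, f, g}
Tree: B1–B2, B1–B3, B1–B4, B3–B5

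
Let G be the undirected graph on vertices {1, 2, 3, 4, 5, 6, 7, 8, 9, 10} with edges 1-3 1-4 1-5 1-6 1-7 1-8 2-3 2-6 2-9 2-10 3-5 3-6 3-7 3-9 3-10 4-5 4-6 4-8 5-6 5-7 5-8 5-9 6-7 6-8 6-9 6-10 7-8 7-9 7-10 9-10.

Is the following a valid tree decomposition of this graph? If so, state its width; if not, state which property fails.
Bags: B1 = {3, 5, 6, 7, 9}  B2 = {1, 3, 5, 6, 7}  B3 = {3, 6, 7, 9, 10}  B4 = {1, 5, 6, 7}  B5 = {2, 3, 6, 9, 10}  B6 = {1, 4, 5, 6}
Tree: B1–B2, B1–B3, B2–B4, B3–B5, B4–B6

A tree decomposition must satisfy three properties: every vertex lies in some bag; for every edge, both endpoints lie together in some bag; and for every vertex, the bags containing it form a connected subtree. Here vertex 8 appears in no bag, so the decomposition is invalid.

No — vertex 8 appears in no bag.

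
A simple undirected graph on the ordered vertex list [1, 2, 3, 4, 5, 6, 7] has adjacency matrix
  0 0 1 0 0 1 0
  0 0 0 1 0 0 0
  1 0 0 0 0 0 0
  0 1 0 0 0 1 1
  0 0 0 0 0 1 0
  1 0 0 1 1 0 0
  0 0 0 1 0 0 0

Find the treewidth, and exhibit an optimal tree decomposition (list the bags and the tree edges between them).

Treewidth 1.
One optimal decomposition is:
Bags: B1 = {1, 6}  B2 = {4, 6}  B3 = {4, 7}  B4 = {5, 6}  B5 = {1, 3}  B6 = {2, 4}
Tree: B1–B2, B2–B3, B1–B4, B1–B5, B2–B6

Each bag holds 2 vertices, so the decomposition has width 1, which upper-bounds the treewidth. Since G has at least one edge (e.g. 6–1), it is not an edgeless graph, so tw(G) ≥ 1. The upper and lower bounds meet at 1, so that is the treewidth.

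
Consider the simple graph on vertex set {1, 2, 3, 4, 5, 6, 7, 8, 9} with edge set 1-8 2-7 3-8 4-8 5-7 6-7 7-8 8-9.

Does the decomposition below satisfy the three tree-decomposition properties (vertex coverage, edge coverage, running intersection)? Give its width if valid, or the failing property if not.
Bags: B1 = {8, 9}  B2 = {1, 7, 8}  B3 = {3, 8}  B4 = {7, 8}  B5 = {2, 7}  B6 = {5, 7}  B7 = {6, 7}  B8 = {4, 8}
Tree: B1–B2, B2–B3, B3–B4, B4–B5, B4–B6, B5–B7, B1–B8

A tree decomposition must satisfy three properties: every vertex lies in some bag; for every edge, both endpoints lie together in some bag; and for every vertex, the bags containing it form a connected subtree. Here bags containing vertex 7 are not connected in the tree, so the decomposition is invalid.

No — bags containing vertex 7 are not connected in the tree.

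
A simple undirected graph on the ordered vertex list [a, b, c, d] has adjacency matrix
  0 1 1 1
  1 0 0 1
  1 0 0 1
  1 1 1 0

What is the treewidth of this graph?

2

A width-2 tree decomposition is:
Bags: B1 = {a, b, d}  B2 = {a, c, d}
Tree: B1–B2
Each bag holds 3 vertices, so the decomposition has width 2, which upper-bounds the treewidth. On the other hand G contains the 3-clique {a, c, d}. A clique must lie in a single bag of any decomposition, so no decomposition can have width below 2. Hence tw(G) = 2 exactly.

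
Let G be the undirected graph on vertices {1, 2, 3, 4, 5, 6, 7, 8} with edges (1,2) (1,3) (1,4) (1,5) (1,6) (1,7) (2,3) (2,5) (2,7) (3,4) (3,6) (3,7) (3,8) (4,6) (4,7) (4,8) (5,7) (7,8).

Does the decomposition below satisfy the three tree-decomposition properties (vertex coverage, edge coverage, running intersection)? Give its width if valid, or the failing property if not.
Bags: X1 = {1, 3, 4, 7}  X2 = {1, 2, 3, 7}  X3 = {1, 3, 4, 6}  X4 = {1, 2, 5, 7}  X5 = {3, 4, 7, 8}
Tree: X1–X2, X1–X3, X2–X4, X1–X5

Yes; width 3.

Checking the three conditions: (i) the bags cover all of {1, 2, 3, 4, 5, 6, 7, 8}; (ii) for each edge, some bag contains both endpoints; (iii) the bags containing any fixed vertex form a subtree. All hold, so the decomposition is valid with width 4 − 1 = 3.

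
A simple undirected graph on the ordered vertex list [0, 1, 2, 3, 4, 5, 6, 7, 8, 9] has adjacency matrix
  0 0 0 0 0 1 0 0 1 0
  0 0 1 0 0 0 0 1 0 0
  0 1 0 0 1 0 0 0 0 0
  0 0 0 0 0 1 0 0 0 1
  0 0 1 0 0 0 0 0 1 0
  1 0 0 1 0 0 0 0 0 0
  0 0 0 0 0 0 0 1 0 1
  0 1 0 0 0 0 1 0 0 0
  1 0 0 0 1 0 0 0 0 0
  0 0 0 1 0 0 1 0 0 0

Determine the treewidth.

2

A width-2 tree decomposition is:
Bags: B1 = {3, 6, 9}  B2 = {3, 5, 6}  B3 = {0, 5, 6}  B4 = {0, 6, 8}  B5 = {4, 6, 8}  B6 = {2, 4, 6}  B7 = {1, 2, 6}  B8 = {1, 6, 7}
Tree: B1–B2, B2–B3, B3–B4, B4–B5, B5–B6, B6–B7, B7–B8
Every bag has size at most 3, so the width is 3 − 1 = 2 and tw(G) ≤ 2. The edges 6–9–3–5–0–8–4–2–1–7–6 form a cycle, so G is not a tree and its treewidth is at least 2. Therefore the treewidth is 2.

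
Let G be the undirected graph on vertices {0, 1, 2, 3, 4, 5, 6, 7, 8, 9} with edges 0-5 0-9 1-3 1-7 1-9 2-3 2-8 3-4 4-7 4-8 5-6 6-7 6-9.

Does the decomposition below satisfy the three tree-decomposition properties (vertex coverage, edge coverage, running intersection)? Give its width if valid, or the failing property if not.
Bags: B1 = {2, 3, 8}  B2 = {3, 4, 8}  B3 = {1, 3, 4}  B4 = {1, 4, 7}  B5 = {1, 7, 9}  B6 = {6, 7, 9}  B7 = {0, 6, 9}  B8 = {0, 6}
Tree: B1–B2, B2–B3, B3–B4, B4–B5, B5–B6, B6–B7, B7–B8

A tree decomposition must satisfy three properties: every vertex lies in some bag; for every edge, both endpoints lie together in some bag; and for every vertex, the bags containing it form a connected subtree. Here vertex 5 appears in no bag, so the decomposition is invalid.

No — vertex 5 appears in no bag.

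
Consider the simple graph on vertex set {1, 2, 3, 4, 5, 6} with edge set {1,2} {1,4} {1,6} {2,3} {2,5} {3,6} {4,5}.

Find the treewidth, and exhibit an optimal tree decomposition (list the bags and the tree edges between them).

Treewidth 2.
Bags: B1 = {1, 3, 6}  B2 = {1, 2, 3}  B3 = {1, 2, 4}  B4 = {2, 4, 5}
Tree: B1–B2, B2–B3, B3–B4

Every bag has size at most 3, so the width is 3 − 1 = 2 and tw(G) ≤ 2. Since 6–3–2–1–6 is a cycle in G, G is not acyclic. Forests are exactly the graphs of treewidth ≤ 1, so tw(G) ≥ 2. Therefore the treewidth is 2.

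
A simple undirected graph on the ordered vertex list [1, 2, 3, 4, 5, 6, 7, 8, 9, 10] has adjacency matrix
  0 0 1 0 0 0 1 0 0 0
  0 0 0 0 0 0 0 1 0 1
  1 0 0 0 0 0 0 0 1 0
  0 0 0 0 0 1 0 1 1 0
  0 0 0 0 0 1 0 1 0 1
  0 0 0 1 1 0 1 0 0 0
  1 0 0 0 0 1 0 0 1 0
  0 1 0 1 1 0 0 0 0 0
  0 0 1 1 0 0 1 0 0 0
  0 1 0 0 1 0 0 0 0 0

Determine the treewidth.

2

A width-2 tree decomposition is:
Bags: B1 = {1, 3, 7}  B2 = {3, 7, 9}  B3 = {6, 7, 9}  B4 = {4, 6, 9}  B5 = {4, 5, 6}  B6 = {4, 5, 8}  B7 = {5, 8, 10}  B8 = {2, 8, 10}
Tree: B1–B2, B2–B3, B3–B4, B4–B5, B5–B6, B6–B7, B7–B8
Every bag has size at most 3, so the width is 3 − 1 = 2 and tw(G) ≤ 2. For the lower bound, G contains the cycle 1–3–9–7–1, so G is not a forest; only forests have treewidth ≤ 1, hence tw(G) ≥ 2. Combining the bounds, tw(G) = 2.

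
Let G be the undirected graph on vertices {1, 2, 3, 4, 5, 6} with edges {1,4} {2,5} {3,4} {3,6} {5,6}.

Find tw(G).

A width-1 tree decomposition is:
Bags: B1 = {2, 5}  B2 = {5, 6}  B3 = {3, 6}  B4 = {3, 4}  B5 = {1, 4}
Tree: B1–B2, B2–B3, B3–B4, B4–B5
Each bag holds 2 vertices, so the decomposition has width 1, which upper-bounds the treewidth. Since G has at least one edge (e.g. 2–5), it is not an edgeless graph, so tw(G) ≥ 1. Therefore the treewidth is 1.

1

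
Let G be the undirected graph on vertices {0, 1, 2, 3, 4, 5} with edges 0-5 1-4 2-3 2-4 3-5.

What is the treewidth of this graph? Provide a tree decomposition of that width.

Treewidth 1.
One optimal decomposition is:
Bags: B1 = {0, 5}  B2 = {3, 5}  B3 = {2, 3}  B4 = {2, 4}  B5 = {1, 4}
Tree: B1–B2, B2–B3, B3–B4, B4–B5

Each bag holds 2 vertices, so the decomposition has width 1, which upper-bounds the treewidth. Any graph with an edge has treewidth ≥ 1, and G has the edge 0–5. Therefore the treewidth is 1.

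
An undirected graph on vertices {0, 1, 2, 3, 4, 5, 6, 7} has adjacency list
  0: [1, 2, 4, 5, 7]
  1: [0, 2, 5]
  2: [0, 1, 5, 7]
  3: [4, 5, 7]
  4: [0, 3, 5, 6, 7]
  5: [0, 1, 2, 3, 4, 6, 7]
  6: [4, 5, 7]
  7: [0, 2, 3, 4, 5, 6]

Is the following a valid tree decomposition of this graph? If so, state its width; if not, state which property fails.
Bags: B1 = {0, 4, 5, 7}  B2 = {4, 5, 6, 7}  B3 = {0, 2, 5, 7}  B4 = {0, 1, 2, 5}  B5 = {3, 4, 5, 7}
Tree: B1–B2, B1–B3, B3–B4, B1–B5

Every vertex of G appears in some bag (union = {0, 1, 2, 3, 4, 5, 6, 7}); every edge is covered by a bag; and for each vertex v the set of bags containing v is connected in the bag tree. The decomposition is therefore valid. The largest bag has 4 vertices, so the width is 3.

Yes; width 3.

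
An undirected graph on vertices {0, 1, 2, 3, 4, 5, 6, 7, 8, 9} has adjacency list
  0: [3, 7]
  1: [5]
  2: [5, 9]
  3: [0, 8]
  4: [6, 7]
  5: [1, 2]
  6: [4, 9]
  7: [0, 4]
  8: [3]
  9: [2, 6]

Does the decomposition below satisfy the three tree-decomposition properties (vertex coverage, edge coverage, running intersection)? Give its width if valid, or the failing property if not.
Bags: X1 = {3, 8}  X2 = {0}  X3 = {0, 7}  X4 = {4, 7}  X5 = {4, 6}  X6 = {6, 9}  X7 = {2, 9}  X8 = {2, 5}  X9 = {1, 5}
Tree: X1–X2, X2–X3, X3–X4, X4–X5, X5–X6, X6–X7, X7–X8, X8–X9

No — edge (3,0) lies in no bag.

A tree decomposition must satisfy three properties: every vertex lies in some bag; for every edge, both endpoints lie together in some bag; and for every vertex, the bags containing it form a connected subtree. Here edge (3,0) lies in no bag, so the decomposition is invalid.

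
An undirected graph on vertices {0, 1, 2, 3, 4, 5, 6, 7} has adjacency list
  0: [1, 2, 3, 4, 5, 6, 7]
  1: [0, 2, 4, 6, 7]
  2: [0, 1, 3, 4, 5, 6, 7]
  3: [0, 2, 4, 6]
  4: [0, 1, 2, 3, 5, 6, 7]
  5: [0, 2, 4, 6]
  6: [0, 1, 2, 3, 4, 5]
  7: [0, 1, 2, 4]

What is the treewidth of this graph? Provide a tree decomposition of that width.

Treewidth 4.
Bags: B1 = {0, 1, 2, 4, 6}  B2 = {0, 2, 4, 5, 6}  B3 = {0, 2, 3, 4, 6}  B4 = {0, 1, 2, 4, 7}
Tree: B1–B2, B1–B3, B1–B4

The largest bag has 5 vertices, giving width 4; this decomposition certifies tw(G) ≤ 4. On the other hand G contains the 5-clique {0, 1, 2, 4, 6}. A clique must lie in a single bag of any decomposition, so no decomposition can have width below 4. Hence tw(G) = 4 exactly.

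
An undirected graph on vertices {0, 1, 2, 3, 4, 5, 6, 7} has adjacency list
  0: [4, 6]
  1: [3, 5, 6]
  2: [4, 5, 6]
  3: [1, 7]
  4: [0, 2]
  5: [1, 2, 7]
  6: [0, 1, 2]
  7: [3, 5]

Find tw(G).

A width-2 tree decomposition is:
Bags: B1 = {1, 3, 7}  B2 = {1, 5, 7}  B3 = {1, 5, 6}  B4 = {2, 5, 6}  B5 = {0, 2, 6}  B6 = {0, 2, 4}
Tree: B1–B2, B2–B3, B3–B4, B4–B5, B5–B6
The largest bag has 3 vertices, giving width 2; this decomposition certifies tw(G) ≤ 2. The edges 3–7–5–1–3 form a cycle, so G is not a tree and its treewidth is at least 2. The upper and lower bounds meet at 2, so that is the treewidth.

2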